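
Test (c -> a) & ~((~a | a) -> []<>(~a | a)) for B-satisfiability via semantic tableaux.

Unsatisfiable (every branch closes)

1. (c -> a) & ~((~a | a) -> []<>(~a | a)), 0
2. c -> a, 0
3. ~((~a | a) -> []<>(~a | a)), 0
4. ~a | a, 0
5. ~[]<>(~a | a), 0
6. a, 0
7. ~<>(~a | a), 1
8. ~(~a | a), 0
9. ~a, 0
Accessibility: 0R0, 0R1, 1R0, 1R1
Branch closes: a and ~a both at 0.
Every branch closes; the branch above is one of them.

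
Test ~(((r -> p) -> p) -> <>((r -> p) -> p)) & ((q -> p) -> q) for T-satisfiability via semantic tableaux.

1. ~(((r -> p) -> p) -> <>((r -> p) -> p)) & ((q -> p) -> q), 0
2. ~(((r -> p) -> p) -> <>((r -> p) -> p)), 0
3. (q -> p) -> q, 0
4. (r -> p) -> p, 0
5. ~<>((r -> p) -> p), 0
6. ~((r -> p) -> p), 0
7. r -> p, 0
8. ~p, 0
9. ~(q -> p), 0
10. q, 0
11. ~(r -> p), 0
12. r, 0
13. p, 0
Accessibility: 0R0
Branch closes: p and ~p both at 0.
Every branch closes; the branch above is one of them.

Unsatisfiable (every branch closes)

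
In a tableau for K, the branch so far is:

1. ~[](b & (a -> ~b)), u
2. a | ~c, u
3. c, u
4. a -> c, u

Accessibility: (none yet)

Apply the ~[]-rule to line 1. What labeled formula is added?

a fresh world v with uRv, and ~(b & (a -> ~b)) at v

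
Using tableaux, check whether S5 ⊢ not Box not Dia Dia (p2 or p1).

No, not valid

Tableau for the negation Box not Dia Dia (p2 or p1):
1. Box not Dia Dia (p2 or p1), 0
2. not Dia Dia (p2 or p1), 0   [Box-rule on 1 via 0R0]
3. not Dia (p2 or p1), 0   [neg-Dia-rule on 2 via 0R0]
4. not (p2 or p1), 0   [neg-Dia-rule on 3 via 0R0]
5. not p2, 0   [neg-or-rule on 4]
6. not p1, 0   [neg-or-rule on 4]
Accessibility: 0R0
The negation has an open branch (countermodel exists).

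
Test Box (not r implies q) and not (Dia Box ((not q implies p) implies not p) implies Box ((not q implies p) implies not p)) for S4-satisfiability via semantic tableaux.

Yes, satisfiable

1. Box (not r implies q) and not (Dia Box ((not q implies p) implies not p) implies Box ((not q implies p) implies not p)), w0
2. Box (not r implies q), w0   [and-rule on 1]
3. not (Dia Box ((not q implies p) implies not p) implies Box ((not q implies p) implies not p)), w0   [and-rule on 1]
4. Dia Box ((not q implies p) implies not p), w0   [neg-implies-rule on 3]
5. not Box ((not q implies p) implies not p), w0   [neg-implies-rule on 3]
6. not r implies q, w0   [Box-rule on 2 via w0Rw0]
7. q, w0   [implies-rule on 6 (branches; this branch)]
8. Box ((not q implies p) implies not p), w1   [Dia-rule on 4: fresh world w1, w0Rw1]
9. not r implies q, w1   [Box-rule on 2 via w0Rw1]
10. (not q implies p) implies not p, w1   [Box-rule on 8 via w1Rw1]
11. q, w1   [implies-rule on 9 (branches; this branch)]
12. not p, w1   [implies-rule on 10 (branches; this branch)]
13. not ((not q implies p) implies not p), w2   [neg-Box-rule on 5: fresh world w2, w0Rw2]
14. not q implies p, w2   [neg-implies-rule on 13]
15. p, w2   [neg-implies-rule on 13]
16. not r implies q, w2   [Box-rule on 2 via w0Rw2]
17. q, w2   [implies-rule on 16 (branches; this branch)]
Accessibility: w0Rw0, w0Rw1, w0Rw2, w1Rw1, w2Rw2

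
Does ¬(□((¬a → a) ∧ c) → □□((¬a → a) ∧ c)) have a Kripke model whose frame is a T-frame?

1. ¬(□((¬a → a) ∧ c) → □□((¬a → a) ∧ c)), u
2. □((¬a → a) ∧ c), u
3. ¬□□((¬a → a) ∧ c), u
4. (¬a → a) ∧ c, u
5. ¬a → a, u
6. c, u
7. a, u
8. ¬□((¬a → a) ∧ c), v
9. (¬a → a) ∧ c, v
10. ¬a → a, v
11. c, v
12. a, v
13. ¬((¬a → a) ∧ c), w
14. ¬c, w
Accessibility: uRu, uRv, vRv, vRw, wRw

Yes, satisfiable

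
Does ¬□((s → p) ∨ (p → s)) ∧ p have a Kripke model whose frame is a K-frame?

Unsatisfiable

1. ¬□((s → p) ∨ (p → s)) ∧ p, u
2. ¬□((s → p) ∨ (p → s)), u   [∧-rule on 1]
3. p, u   [∧-rule on 1]
4. ¬((s → p) ∨ (p → s)), v   [¬□-rule on 2: fresh world v, uRv]
5. ¬(s → p), v   [¬∨-rule on 4]
6. ¬(p → s), v   [¬∨-rule on 4]
7. s, v   [¬→-rule on 5]
8. ¬p, v   [¬→-rule on 5]
9. p, v   [¬→-rule on 6]
10. ¬s, v   [¬→-rule on 6]
Accessibility: uRv
Branch closes: p and ¬p both at v.
All branches of the tableau close; one closing branch shown above.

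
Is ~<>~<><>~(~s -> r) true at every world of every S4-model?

Not valid

Tableau for the negation <>~<><>~(~s -> r):
1. <>~<><>~(~s -> r), w0
2. ~<><>~(~s -> r), w1
3. ~<>~(~s -> r), w1
4. ~s -> r, w1
5. r, w1
Accessibility: w0Rw0, w0Rw1, w1Rw1
The negation has an open branch (countermodel exists).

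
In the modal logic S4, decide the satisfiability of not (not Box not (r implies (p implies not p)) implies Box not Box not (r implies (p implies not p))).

1. not (not Box not (r implies (p implies not p)) implies Box not Box not (r implies (p implies not p))), u
2. not Box not (r implies (p implies not p)), u
3. not Box not Box not (r implies (p implies not p)), u
4. r implies (p implies not p), v
5. p implies not p, v
6. not p, v
7. Box not (r implies (p implies not p)), w
8. not (r implies (p implies not p)), w
9. r, w
10. not (p implies not p), w
11. p, w
Accessibility: uRu, uRv, uRw, vRv, wRw

Satisfiable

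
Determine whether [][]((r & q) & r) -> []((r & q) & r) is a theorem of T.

Valid in T

Tableau for the negation ~([][]((r & q) & r) -> []((r & q) & r)):
1. ~([][]((r & q) & r) -> []((r & q) & r)), 0
2. [][]((r & q) & r), 0
3. ~[]((r & q) & r), 0
4. []((r & q) & r), 0
5. (r & q) & r, 0
6. r & q, 0
7. r, 0
8. q, 0
9. ~((r & q) & r), 1
10. []((r & q) & r), 1
11. (r & q) & r, 1
12. r & q, 1
13. r, 1
14. q, 1
15. ~(r & q), 1
16. ~q, 1
Accessibility: 0R0, 0R1, 1R1
Branch closes: q and ~q both at 1.
Every branch of the negation's tableau closes; the branch above is one of them.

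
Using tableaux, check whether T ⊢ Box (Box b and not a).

Tableau for the negation not Box (Box b and not a):
1. not Box (Box b and not a), u
2. not (Box b and not a), v
3. a, v
Accessibility: uRu, uRv, vRv
The negation has an open branch (countermodel exists).

Not valid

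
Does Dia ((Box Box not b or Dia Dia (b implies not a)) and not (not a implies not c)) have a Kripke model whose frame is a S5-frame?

1. Dia ((Box Box not b or Dia Dia (b implies not a)) and not (not a implies not c)), w0
2. (Box Box not b or Dia Dia (b implies not a)) and not (not a implies not c), w1
3. Box Box not b or Dia Dia (b implies not a), w1
4. not (not a implies not c), w1
5. not a, w1
6. c, w1
7. Dia Dia (b implies not a), w1
8. Dia (b implies not a), w2
9. b implies not a, w3
10. not a, w3
Accessibility: w0Rw0, w0Rw1, w0Rw2, w0Rw3, w1Rw0, w1Rw1, w1Rw2, w1Rw3, w2Rw0, w2Rw1, w2Rw2, w2Rw3, w3Rw0, w3Rw1, w3Rw2, w3Rw3

Yes, satisfiable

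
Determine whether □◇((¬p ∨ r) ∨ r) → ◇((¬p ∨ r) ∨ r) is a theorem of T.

Valid in T

Tableau for the negation ¬(□◇((¬p ∨ r) ∨ r) → ◇((¬p ∨ r) ∨ r)):
1. ¬(□◇((¬p ∨ r) ∨ r) → ◇((¬p ∨ r) ∨ r)), w0
2. □◇((¬p ∨ r) ∨ r), w0   [¬→-rule on 1]
3. ¬◇((¬p ∨ r) ∨ r), w0   [¬→-rule on 1]
4. ◇((¬p ∨ r) ∨ r), w0   [□-rule on 2 via w0Rw0]
5. ¬((¬p ∨ r) ∨ r), w0   [¬◇-rule on 3 via w0Rw0]
6. ¬(¬p ∨ r), w0   [¬∨-rule on 5]
7. ¬r, w0   [¬∨-rule on 5]
8. p, w0   [¬∨-rule on 6]
9. (¬p ∨ r) ∨ r, w1   [◇-rule on 4: fresh world w1, w0Rw1]
10. ◇((¬p ∨ r) ∨ r), w1   [□-rule on 2 via w0Rw1]
11. ¬((¬p ∨ r) ∨ r), w1   [¬◇-rule on 3 via w0Rw1]
12. ¬(¬p ∨ r), w1   [¬∨-rule on 11]
13. ¬r, w1   [¬∨-rule on 11]
14. p, w1   [¬∨-rule on 12]
15. ¬p ∨ r, w1   [∨-rule on 9 (branches; this branch)]
16. r, w1   [∨-rule on 15 (branches; this branch)]
Accessibility: w0Rw0, w0Rw1, w1Rw1
Branch closes: r and ¬r both at w1.
All branches of the negation close; one closing branch shown above.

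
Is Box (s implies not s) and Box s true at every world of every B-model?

Tableau for the negation not (Box (s implies not s) and Box s):
1. not (Box (s implies not s) and Box s), w0
2. not Box s, w0
3. not s, w1
Accessibility: w0Rw0, w0Rw1, w1Rw0, w1Rw1
The negation has an open branch (countermodel exists).

Invalid (countermodel exists)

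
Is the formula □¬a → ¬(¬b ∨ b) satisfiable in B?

1. □¬a → ¬(¬b ∨ b), w0
2. ¬□¬a, w0
3. a, w1
Accessibility: w0Rw0, w0Rw1, w1Rw0, w1Rw1

Satisfiable (open branch found)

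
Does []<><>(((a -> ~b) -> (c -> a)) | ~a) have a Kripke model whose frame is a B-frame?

Yes, satisfiable

1. []<><>(((a -> ~b) -> (c -> a)) | ~a), w0
2. <><>(((a -> ~b) -> (c -> a)) | ~a), w0
3. <>(((a -> ~b) -> (c -> a)) | ~a), w1
4. <><>(((a -> ~b) -> (c -> a)) | ~a), w1
5. ((a -> ~b) -> (c -> a)) | ~a, w2
6. ~a, w2
7. <>(((a -> ~b) -> (c -> a)) | ~a), w3
8. ((a -> ~b) -> (c -> a)) | ~a, w4
9. ~a, w4
Accessibility: w0Rw0, w0Rw1, w1Rw0, w1Rw1, w1Rw2, w1Rw3, w2Rw1, w2Rw2, w3Rw1, w3Rw3, w3Rw4, w4Rw3, w4Rw4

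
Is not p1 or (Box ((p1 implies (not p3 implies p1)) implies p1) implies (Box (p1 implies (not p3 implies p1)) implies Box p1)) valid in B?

Tableau for the negation not (not p1 or (Box ((p1 implies (not p3 implies p1)) implies p1) implies (Box (p1 implies (not p3 implies p1)) implies Box p1))):
1. not (not p1 or (Box ((p1 implies (not p3 implies p1)) implies p1) implies (Box (p1 implies (not p3 implies p1)) implies Box p1))), w0
2. p1, w0   [neg-or-rule on 1]
3. not (Box ((p1 implies (not p3 implies p1)) implies p1) implies (Box (p1 implies (not p3 implies p1)) implies Box p1)), w0   [neg-or-rule on 1]
4. Box ((p1 implies (not p3 implies p1)) implies p1), w0   [neg-implies-rule on 3]
5. not (Box (p1 implies (not p3 implies p1)) implies Box p1), w0   [neg-implies-rule on 3]
6. Box (p1 implies (not p3 implies p1)), w0   [neg-implies-rule on 5]
7. not Box p1, w0   [neg-implies-rule on 5]
8. (p1 implies (not p3 implies p1)) implies p1, w0   [Box-rule on 4 via w0Rw0]
9. p1 implies (not p3 implies p1), w0   [Box-rule on 6 via w0Rw0]
10. not p3 implies p1, w0   [implies-rule on 9 (branches; this branch)]
11. not p1, w1   [neg-Box-rule on 7: fresh world w1, w0Rw1]
12. (p1 implies (not p3 implies p1)) implies p1, w1   [Box-rule on 4 via w0Rw1]
13. p1 implies (not p3 implies p1), w1   [Box-rule on 6 via w0Rw1]
14. not (p1 implies (not p3 implies p1)), w1   [implies-rule on 12 (branches; this branch)]
15. p1, w1   [neg-implies-rule on 14]
16. not (not p3 implies p1), w1   [neg-implies-rule on 14]
Accessibility: w0Rw0, w0Rw1, w1Rw0, w1Rw1
Branch closes: p1 and not p1 both at w1.
Every branch of the negation's tableau closes; the branch above is one of them.

Yes, valid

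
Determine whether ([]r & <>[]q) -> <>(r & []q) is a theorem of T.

Tableau for the negation ~(([]r & <>[]q) -> <>(r & []q)):
1. ~(([]r & <>[]q) -> <>(r & []q)), u
2. []r & <>[]q, u
3. ~<>(r & []q), u
4. []r, u
5. <>[]q, u
6. ~(r & []q), u
7. r, u
8. ~[]q, u
9. []q, v
10. ~(r & []q), v
11. r, v
12. q, v
13. ~[]q, v
14. ~q, w
15. ~(r & []q), w
16. r, w
17. ~[]q, w
18. ~q, x
19. q, x
Accessibility: uRu, uRv, uRw, vRv, vRx, wRw, xRx
Branch closes: q and ~q both at x.
Every branch of the negation's tableau closes; the branch above is one of them.

Valid in T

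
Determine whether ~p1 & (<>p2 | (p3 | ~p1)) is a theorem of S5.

Not valid

Tableau for the negation ~(~p1 & (<>p2 | (p3 | ~p1))):
1. ~(~p1 & (<>p2 | (p3 | ~p1))), 0
2. ~(<>p2 | (p3 | ~p1)), 0
3. ~<>p2, 0
4. ~(p3 | ~p1), 0
5. ~p3, 0
6. p1, 0
7. ~p2, 0
Accessibility: 0R0
The negation has an open branch (countermodel exists).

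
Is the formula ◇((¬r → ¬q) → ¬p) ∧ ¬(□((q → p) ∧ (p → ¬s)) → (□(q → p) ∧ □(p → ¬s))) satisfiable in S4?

Unsatisfiable (every branch closes)

1. ◇((¬r → ¬q) → ¬p) ∧ ¬(□((q → p) ∧ (p → ¬s)) → (□(q → p) ∧ □(p → ¬s))), 0
2. ◇((¬r → ¬q) → ¬p), 0   [∧-rule on 1]
3. ¬(□((q → p) ∧ (p → ¬s)) → (□(q → p) ∧ □(p → ¬s))), 0   [∧-rule on 1]
4. □((q → p) ∧ (p → ¬s)), 0   [¬→-rule on 3]
5. ¬(□(q → p) ∧ □(p → ¬s)), 0   [¬→-rule on 3]
6. (q → p) ∧ (p → ¬s), 0   [□-rule on 4 via 0R0]
7. q → p, 0   [∧-rule on 6]
8. p → ¬s, 0   [∧-rule on 6]
9. ¬□(p → ¬s), 0   [¬∧-rule on 5 (branches; this branch)]
10. p, 0   [→-rule on 7 (branches; this branch)]
11. ¬s, 0   [→-rule on 8 (branches; this branch)]
12. (¬r → ¬q) → ¬p, 1   [◇-rule on 2: fresh world 1, 0R1]
13. (q → p) ∧ (p → ¬s), 1   [□-rule on 4 via 0R1]
14. q → p, 1   [∧-rule on 13]
15. p → ¬s, 1   [∧-rule on 13]
16. ¬(¬r → ¬q), 1   [→-rule on 12 (branches; this branch)]
17. ¬r, 1   [¬→-rule on 16]
18. q, 1   [¬→-rule on 16]
19. p, 1   [→-rule on 14 (branches; this branch)]
20. ¬s, 1   [→-rule on 15 (branches; this branch)]
21. ¬(p → ¬s), 2   [¬□-rule on 9: fresh world 2, 0R2]
22. p, 2   [¬→-rule on 21]
23. s, 2   [¬→-rule on 21]
24. (q → p) ∧ (p → ¬s), 2   [□-rule on 4 via 0R2]
25. q → p, 2   [∧-rule on 24]
26. p → ¬s, 2   [∧-rule on 24]
27. ¬s, 2   [→-rule on 26 (branches; this branch)]
Accessibility: 0R0, 0R1, 0R2, 1R1, 2R2
Branch closes: s and ¬s both at 2.
Every branch closes; the branch above is one of them.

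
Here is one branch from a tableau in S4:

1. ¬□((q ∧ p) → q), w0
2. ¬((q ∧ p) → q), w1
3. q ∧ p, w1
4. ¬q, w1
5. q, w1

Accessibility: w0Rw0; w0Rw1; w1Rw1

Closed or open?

Both q and ¬q appear at w1.

Yes, closed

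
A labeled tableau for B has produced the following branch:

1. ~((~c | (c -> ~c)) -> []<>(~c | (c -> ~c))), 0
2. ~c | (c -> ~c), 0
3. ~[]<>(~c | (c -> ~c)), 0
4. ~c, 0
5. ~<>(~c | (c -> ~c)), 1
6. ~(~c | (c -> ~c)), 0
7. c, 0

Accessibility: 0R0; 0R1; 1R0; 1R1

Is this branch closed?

Closed

Both c and ~c appear at 0.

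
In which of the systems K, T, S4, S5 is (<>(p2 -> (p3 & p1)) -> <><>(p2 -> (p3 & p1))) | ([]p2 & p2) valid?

T-tableau for the negation ~((<>(p2 -> (p3 & p1)) -> <><>(p2 -> (p3 & p1))) | ([]p2 & p2)):
1. ~((<>(p2 -> (p3 & p1)) -> <><>(p2 -> (p3 & p1))) | ([]p2 & p2)), 0
2. ~(<>(p2 -> (p3 & p1)) -> <><>(p2 -> (p3 & p1))), 0   [~|-rule on 1]
3. ~([]p2 & p2), 0   [~|-rule on 1]
4. <>(p2 -> (p3 & p1)), 0   [~->-rule on 2]
5. ~<><>(p2 -> (p3 & p1)), 0   [~->-rule on 2]
6. ~<>(p2 -> (p3 & p1)), 0   [~<>-rule on 5 via 0R0]
7. ~(p2 -> (p3 & p1)), 0   [~<>-rule on 6 via 0R0]
8. p2, 0   [~->-rule on 7]
9. ~(p3 & p1), 0   [~->-rule on 7]
10. ~[]p2, 0   [~&-rule on 3 (branches; this branch)]
11. ~p1, 0   [~&-rule on 9 (branches; this branch)]
12. p2 -> (p3 & p1), 1   [<>-rule on 4: fresh world 1, 0R1]
13. ~<>(p2 -> (p3 & p1)), 1   [~<>-rule on 5 via 0R1]
14. ~(p2 -> (p3 & p1)), 1   [~<>-rule on 6 via 0R1]
15. p2, 1   [~->-rule on 14]
16. ~(p3 & p1), 1   [~->-rule on 14]
17. p3 & p1, 1   [->-rule on 12 (branches; this branch)]
18. p3, 1   [&-rule on 17]
19. p1, 1   [&-rule on 17]
20. ~p1, 1   [~&-rule on 16 (branches; this branch)]
Accessibility: 0R0, 0R1, 1R1
Branch closes: p1 and ~p1 both at 1.
Every branch closes (one shown): valid in T, hence also in S4, S5 (every theorem of T is a theorem of S4 and S5).
K-tableau for the negation ~((<>(p2 -> (p3 & p1)) -> <><>(p2 -> (p3 & p1))) | ([]p2 & p2)):
1. ~((<>(p2 -> (p3 & p1)) -> <><>(p2 -> (p3 & p1))) | ([]p2 & p2)), 0
2. ~(<>(p2 -> (p3 & p1)) -> <><>(p2 -> (p3 & p1))), 0   [~|-rule on 1]
3. ~([]p2 & p2), 0   [~|-rule on 1]
4. <>(p2 -> (p3 & p1)), 0   [~->-rule on 2]
5. ~<><>(p2 -> (p3 & p1)), 0   [~->-rule on 2]
6. ~p2, 0   [~&-rule on 3 (branches; this branch)]
7. p2 -> (p3 & p1), 1   [<>-rule on 4: fresh world 1, 0R1]
8. ~<>(p2 -> (p3 & p1)), 1   [~<>-rule on 5 via 0R1]
9. p3 & p1, 1   [->-rule on 7 (branches; this branch)]
10. p3, 1   [&-rule on 9]
11. p1, 1   [&-rule on 9]
Accessibility: 0R1
Complete open branch: countermodel on a K-frame, so not valid in K.

T, S4, S5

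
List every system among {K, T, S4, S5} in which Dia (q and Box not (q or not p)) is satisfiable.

T-tableau for the formula:
1. Dia (q and Box not (q or not p)), u
2. q and Box not (q or not p), v   [Dia-rule on 1: fresh world v, uRv]
3. q, v   [and-rule on 2]
4. Box not (q or not p), v   [and-rule on 2]
5. not (q or not p), v   [Box-rule on 4 via vRv]
6. not q, v   [neg-or-rule on 5]
7. p, v   [neg-or-rule on 5]
Accessibility: uRu, uRv, vRv
Branch closes: q and not q both at v.
Every branch closes (one shown): unsatisfiable in T, hence also in S4, S5 (every S4/S5-frame is a T-frame).
K-tableau for the formula:
1. Dia (q and Box not (q or not p)), u
2. q and Box not (q or not p), v   [Dia-rule on 1: fresh world v, uRv]
3. q, v   [and-rule on 2]
4. Box not (q or not p), v   [and-rule on 2]
Accessibility: uRv
Complete open branch: satisfiable in K.

K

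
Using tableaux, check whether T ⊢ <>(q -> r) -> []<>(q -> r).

Not valid

Tableau for the negation ~(<>(q -> r) -> []<>(q -> r)):
1. ~(<>(q -> r) -> []<>(q -> r)), u
2. <>(q -> r), u
3. ~[]<>(q -> r), u
4. q -> r, v
5. r, v
6. ~<>(q -> r), w
7. ~(q -> r), w
8. q, w
9. ~r, w
Accessibility: uRu, uRv, uRw, vRv, wRw
The negation has an open branch (countermodel exists).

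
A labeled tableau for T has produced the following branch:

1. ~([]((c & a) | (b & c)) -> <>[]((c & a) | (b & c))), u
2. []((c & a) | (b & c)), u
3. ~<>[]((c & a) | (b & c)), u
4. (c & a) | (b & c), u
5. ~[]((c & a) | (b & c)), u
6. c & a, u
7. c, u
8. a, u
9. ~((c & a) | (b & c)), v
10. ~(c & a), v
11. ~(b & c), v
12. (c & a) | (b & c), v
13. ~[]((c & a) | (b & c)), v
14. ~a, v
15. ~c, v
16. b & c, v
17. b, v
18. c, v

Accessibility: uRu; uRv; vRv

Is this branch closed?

Both c and ~c appear at v.

Yes, closed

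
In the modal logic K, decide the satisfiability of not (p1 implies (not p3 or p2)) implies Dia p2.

1. not (p1 implies (not p3 or p2)) implies Dia p2, u
2. Dia p2, u
3. p2, v
Accessibility: uRv

Satisfiable (open branch found)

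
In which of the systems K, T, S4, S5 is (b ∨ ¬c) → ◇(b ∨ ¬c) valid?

T-tableau for the negation ¬((b ∨ ¬c) → ◇(b ∨ ¬c)):
1. ¬((b ∨ ¬c) → ◇(b ∨ ¬c)), w0
2. b ∨ ¬c, w0   [¬→-rule on 1]
3. ¬◇(b ∨ ¬c), w0   [¬→-rule on 1]
4. ¬(b ∨ ¬c), w0   [¬◇-rule on 3 via w0Rw0]
5. ¬b, w0   [¬∨-rule on 4]
6. c, w0   [¬∨-rule on 4]
7. ¬c, w0   [∨-rule on 2 (branches; this branch)]
Accessibility: w0Rw0
Branch closes: c and ¬c both at w0.
Every branch closes (one shown): valid in T, hence also in S4, S5 (every theorem of T is a theorem of S4 and S5).
K-tableau for the negation ¬((b ∨ ¬c) → ◇(b ∨ ¬c)):
1. ¬((b ∨ ¬c) → ◇(b ∨ ¬c)), w0
2. b ∨ ¬c, w0   [¬→-rule on 1]
3. ¬◇(b ∨ ¬c), w0   [¬→-rule on 1]
4. ¬c, w0   [∨-rule on 2 (branches; this branch)]
Complete open branch: countermodel on a K-frame, so not valid in K.

T, S4, S5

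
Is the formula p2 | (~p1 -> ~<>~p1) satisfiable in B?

1. p2 | (~p1 -> ~<>~p1), w0
2. ~p1 -> ~<>~p1, w0   [|-rule on 1 (branches; this branch)]
3. ~<>~p1, w0   [->-rule on 2 (branches; this branch)]
4. p1, w0   [~<>-rule on 3 via w0Rw0]
Accessibility: w0Rw0

Yes, satisfiable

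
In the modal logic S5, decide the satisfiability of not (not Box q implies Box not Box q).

No, unsatisfiable

1. not (not Box q implies Box not Box q), u
2. not Box q, u
3. not Box not Box q, u
4. not q, v
5. Box q, w
6. q, u
7. q, v
Accessibility: uRu, uRv, uRw, vRu, vRv, vRw, wRu, wRv, wRw
Branch closes: q and not q both at v.
Every branch closes; the branch above is one of them.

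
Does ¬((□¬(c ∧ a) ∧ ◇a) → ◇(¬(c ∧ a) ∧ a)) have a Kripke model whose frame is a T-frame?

Unsatisfiable

1. ¬((□¬(c ∧ a) ∧ ◇a) → ◇(¬(c ∧ a) ∧ a)), 0
2. □¬(c ∧ a) ∧ ◇a, 0   [¬→-rule on 1]
3. ¬◇(¬(c ∧ a) ∧ a), 0   [¬→-rule on 1]
4. □¬(c ∧ a), 0   [∧-rule on 2]
5. ◇a, 0   [∧-rule on 2]
6. ¬(¬(c ∧ a) ∧ a), 0   [¬◇-rule on 3 via 0R0]
7. ¬(c ∧ a), 0   [□-rule on 4 via 0R0]
8. ¬a, 0   [¬∧-rule on 6 (branches; this branch)]
9. a, 1   [◇-rule on 5: fresh world 1, 0R1]
10. ¬(¬(c ∧ a) ∧ a), 1   [¬◇-rule on 3 via 0R1]
11. ¬(c ∧ a), 1   [□-rule on 4 via 0R1]
12. c ∧ a, 1   [¬∧-rule on 10 (branches; this branch)]
13. c, 1   [∧-rule on 12]
14. ¬a, 1   [¬∧-rule on 11 (branches; this branch)]
Accessibility: 0R0, 0R1, 1R1
Branch closes: a and ¬a both at 1.
Every branch closes; the branch above is one of them.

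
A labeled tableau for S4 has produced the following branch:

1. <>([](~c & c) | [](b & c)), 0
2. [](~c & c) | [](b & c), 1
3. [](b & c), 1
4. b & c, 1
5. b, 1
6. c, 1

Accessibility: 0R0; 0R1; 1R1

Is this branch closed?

Not closed

There is no literal clash: for every atom and world, at most one sign appears.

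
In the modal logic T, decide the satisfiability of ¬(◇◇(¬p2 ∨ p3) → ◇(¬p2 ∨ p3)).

1. ¬(◇◇(¬p2 ∨ p3) → ◇(¬p2 ∨ p3)), 0
2. ◇◇(¬p2 ∨ p3), 0
3. ¬◇(¬p2 ∨ p3), 0
4. ¬(¬p2 ∨ p3), 0
5. p2, 0
6. ¬p3, 0
7. ◇(¬p2 ∨ p3), 1
8. ¬(¬p2 ∨ p3), 1
9. p2, 1
10. ¬p3, 1
11. ¬p2 ∨ p3, 2
12. p3, 2
Accessibility: 0R0, 0R1, 1R1, 1R2, 2R2

Satisfiable (open branch found)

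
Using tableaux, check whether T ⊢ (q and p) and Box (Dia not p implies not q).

Not valid

Tableau for the negation not ((q and p) and Box (Dia not p implies not q)):
1. not ((q and p) and Box (Dia not p implies not q)), u
2. not Box (Dia not p implies not q), u
3. not (Dia not p implies not q), v
4. Dia not p, v
5. q, v
6. not p, w
Accessibility: uRu, uRv, vRv, vRw, wRw
The negation has an open branch (countermodel exists).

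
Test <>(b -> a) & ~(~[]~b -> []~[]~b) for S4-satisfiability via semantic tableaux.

1. <>(b -> a) & ~(~[]~b -> []~[]~b), 0
2. <>(b -> a), 0
3. ~(~[]~b -> []~[]~b), 0
4. ~[]~b, 0
5. ~[]~[]~b, 0
6. b -> a, 1
7. a, 1
8. b, 2
9. []~b, 3
10. ~b, 3
Accessibility: 0R0, 0R1, 0R2, 0R3, 1R1, 2R2, 3R3

Yes, satisfiable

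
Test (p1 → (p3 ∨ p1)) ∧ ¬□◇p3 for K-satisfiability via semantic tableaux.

1. (p1 → (p3 ∨ p1)) ∧ ¬□◇p3, u
2. p1 → (p3 ∨ p1), u
3. ¬□◇p3, u
4. p3 ∨ p1, u
5. p1, u
6. ¬◇p3, v
Accessibility: uRv

Yes, satisfiable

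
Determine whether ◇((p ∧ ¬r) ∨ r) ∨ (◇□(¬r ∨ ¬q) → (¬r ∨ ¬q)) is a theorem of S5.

Tableau for the negation ¬(◇((p ∧ ¬r) ∨ r) ∨ (◇□(¬r ∨ ¬q) → (¬r ∨ ¬q))):
1. ¬(◇((p ∧ ¬r) ∨ r) ∨ (◇□(¬r ∨ ¬q) → (¬r ∨ ¬q))), 0
2. ¬◇((p ∧ ¬r) ∨ r), 0   [¬∨-rule on 1]
3. ¬(◇□(¬r ∨ ¬q) → (¬r ∨ ¬q)), 0   [¬∨-rule on 1]
4. ◇□(¬r ∨ ¬q), 0   [¬→-rule on 3]
5. ¬(¬r ∨ ¬q), 0   [¬→-rule on 3]
6. r, 0   [¬∨-rule on 5]
7. q, 0   [¬∨-rule on 5]
8. ¬((p ∧ ¬r) ∨ r), 0   [¬◇-rule on 2 via 0R0]
9. ¬(p ∧ ¬r), 0   [¬∨-rule on 8]
10. ¬r, 0   [¬∨-rule on 8]
Accessibility: 0R0
Branch closes: r and ¬r both at 0.
Every branch of the negation's tableau closes; the branch above is one of them.

Yes, valid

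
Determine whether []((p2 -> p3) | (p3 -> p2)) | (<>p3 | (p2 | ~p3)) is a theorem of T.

Valid in T

Tableau for the negation ~([]((p2 -> p3) | (p3 -> p2)) | (<>p3 | (p2 | ~p3))):
1. ~([]((p2 -> p3) | (p3 -> p2)) | (<>p3 | (p2 | ~p3))), u
2. ~[]((p2 -> p3) | (p3 -> p2)), u
3. ~(<>p3 | (p2 | ~p3)), u
4. ~<>p3, u
5. ~(p2 | ~p3), u
6. ~p2, u
7. p3, u
8. ~p3, u
Accessibility: uRu
Branch closes: p3 and ~p3 both at u.
All branches of the negation close; one closing branch shown above.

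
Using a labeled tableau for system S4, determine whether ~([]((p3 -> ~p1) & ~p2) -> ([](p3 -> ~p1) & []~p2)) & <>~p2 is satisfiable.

1. ~([]((p3 -> ~p1) & ~p2) -> ([](p3 -> ~p1) & []~p2)) & <>~p2, 0
2. ~([]((p3 -> ~p1) & ~p2) -> ([](p3 -> ~p1) & []~p2)), 0   [&-rule on 1]
3. <>~p2, 0   [&-rule on 1]
4. []((p3 -> ~p1) & ~p2), 0   [~->-rule on 2]
5. ~([](p3 -> ~p1) & []~p2), 0   [~->-rule on 2]
6. (p3 -> ~p1) & ~p2, 0   [[]-rule on 4 via 0R0]
7. p3 -> ~p1, 0   [&-rule on 6]
8. ~p2, 0   [&-rule on 6]
9. ~[](p3 -> ~p1), 0   [~&-rule on 5 (branches; this branch)]
10. ~p1, 0   [->-rule on 7 (branches; this branch)]
11. ~p2, 1   [<>-rule on 3: fresh world 1, 0R1]
12. (p3 -> ~p1) & ~p2, 1   [[]-rule on 4 via 0R1]
13. p3 -> ~p1, 1   [&-rule on 12]
14. ~p1, 1   [->-rule on 13 (branches; this branch)]
15. ~(p3 -> ~p1), 2   [~[]-rule on 9: fresh world 2, 0R2]
16. p3, 2   [~->-rule on 15]
17. p1, 2   [~->-rule on 15]
18. (p3 -> ~p1) & ~p2, 2   [[]-rule on 4 via 0R2]
19. p3 -> ~p1, 2   [&-rule on 18]
20. ~p2, 2   [&-rule on 18]
21. ~p1, 2   [->-rule on 19 (branches; this branch)]
Accessibility: 0R0, 0R1, 0R2, 1R1, 2R2
Branch closes: p1 and ~p1 both at 2.
Every branch closes; the branch above is one of them.

Unsatisfiable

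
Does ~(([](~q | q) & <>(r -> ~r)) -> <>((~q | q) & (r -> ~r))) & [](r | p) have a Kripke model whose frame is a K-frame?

Unsatisfiable

1. ~(([](~q | q) & <>(r -> ~r)) -> <>((~q | q) & (r -> ~r))) & [](r | p), 0
2. ~(([](~q | q) & <>(r -> ~r)) -> <>((~q | q) & (r -> ~r))), 0   [&-rule on 1]
3. [](r | p), 0   [&-rule on 1]
4. [](~q | q) & <>(r -> ~r), 0   [~->-rule on 2]
5. ~<>((~q | q) & (r -> ~r)), 0   [~->-rule on 2]
6. [](~q | q), 0   [&-rule on 4]
7. <>(r -> ~r), 0   [&-rule on 4]
8. r -> ~r, 1   [<>-rule on 7: fresh world 1, 0R1]
9. r | p, 1   [[]-rule on 3 via 0R1]
10. ~((~q | q) & (r -> ~r)), 1   [~<>-rule on 5 via 0R1]
11. ~q | q, 1   [[]-rule on 6 via 0R1]
12. ~r, 1   [->-rule on 8 (branches; this branch)]
13. p, 1   [|-rule on 9 (branches; this branch)]
14. ~(r -> ~r), 1   [~&-rule on 10 (branches; this branch)]
15. r, 1   [~->-rule on 14]
Accessibility: 0R1
Branch closes: r and ~r both at 1.
(One branch shown.) All branches close.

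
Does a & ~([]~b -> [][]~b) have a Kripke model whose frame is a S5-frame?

Unsatisfiable

1. a & ~([]~b -> [][]~b), 0
2. a, 0
3. ~([]~b -> [][]~b), 0
4. []~b, 0
5. ~[][]~b, 0
6. ~b, 0
7. ~[]~b, 1
8. ~b, 1
9. b, 2
10. ~b, 2
Accessibility: 0R0, 0R1, 0R2, 1R0, 1R1, 1R2, 2R0, 2R1, 2R2
Branch closes: b and ~b both at 2.
(One branch shown.) All branches close.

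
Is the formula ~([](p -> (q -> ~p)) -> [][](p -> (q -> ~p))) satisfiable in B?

1. ~([](p -> (q -> ~p)) -> [][](p -> (q -> ~p))), 0
2. [](p -> (q -> ~p)), 0
3. ~[][](p -> (q -> ~p)), 0
4. p -> (q -> ~p), 0
5. q -> ~p, 0
6. ~p, 0
7. ~[](p -> (q -> ~p)), 1
8. p -> (q -> ~p), 1
9. q -> ~p, 1
10. ~p, 1
11. ~(p -> (q -> ~p)), 2
12. p, 2
13. ~(q -> ~p), 2
14. q, 2
Accessibility: 0R0, 0R1, 1R0, 1R1, 1R2, 2R1, 2R2

Satisfiable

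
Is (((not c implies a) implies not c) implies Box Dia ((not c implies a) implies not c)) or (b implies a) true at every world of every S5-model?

Valid in S5

Tableau for the negation not ((((not c implies a) implies not c) implies Box Dia ((not c implies a) implies not c)) or (b implies a)):
1. not ((((not c implies a) implies not c) implies Box Dia ((not c implies a) implies not c)) or (b implies a)), u
2. not (((not c implies a) implies not c) implies Box Dia ((not c implies a) implies not c)), u
3. not (b implies a), u
4. (not c implies a) implies not c, u
5. not Box Dia ((not c implies a) implies not c), u
6. b, u
7. not a, u
8. not (not c implies a), u
9. not c, u
10. not Dia ((not c implies a) implies not c), v
11. not ((not c implies a) implies not c), u
12. not c implies a, u
13. c, u
Accessibility: uRu, uRv, vRu, vRv
Branch closes: c and not c both at u.
All branches of the negation close; one closing branch shown above.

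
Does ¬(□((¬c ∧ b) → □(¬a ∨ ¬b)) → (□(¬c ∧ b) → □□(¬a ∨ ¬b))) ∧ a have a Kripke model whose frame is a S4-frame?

No, unsatisfiable

1. ¬(□((¬c ∧ b) → □(¬a ∨ ¬b)) → (□(¬c ∧ b) → □□(¬a ∨ ¬b))) ∧ a, u
2. ¬(□((¬c ∧ b) → □(¬a ∨ ¬b)) → (□(¬c ∧ b) → □□(¬a ∨ ¬b))), u   [∧-rule on 1]
3. a, u   [∧-rule on 1]
4. □((¬c ∧ b) → □(¬a ∨ ¬b)), u   [¬→-rule on 2]
5. ¬(□(¬c ∧ b) → □□(¬a ∨ ¬b)), u   [¬→-rule on 2]
6. □(¬c ∧ b), u   [¬→-rule on 5]
7. ¬□□(¬a ∨ ¬b), u   [¬→-rule on 5]
8. (¬c ∧ b) → □(¬a ∨ ¬b), u   [□-rule on 4 via uRu]
9. ¬c ∧ b, u   [□-rule on 6 via uRu]
10. ¬c, u   [∧-rule on 9]
11. b, u   [∧-rule on 9]
12. □(¬a ∨ ¬b), u   [→-rule on 8 (branches; this branch)]
13. ¬a ∨ ¬b, u   [□-rule on 12 via uRu]
14. ¬b, u   [∨-rule on 13 (branches; this branch)]
Accessibility: uRu
Branch closes: b and ¬b both at u.
Every branch closes; the branch above is one of them.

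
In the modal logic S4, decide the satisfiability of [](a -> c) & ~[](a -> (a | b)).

1. [](a -> c) & ~[](a -> (a | b)), w0
2. [](a -> c), w0
3. ~[](a -> (a | b)), w0
4. a -> c, w0
5. c, w0
6. ~(a -> (a | b)), w1
7. a, w1
8. ~(a | b), w1
9. ~a, w1
10. ~b, w1
Accessibility: w0Rw0, w0Rw1, w1Rw1
Branch closes: a and ~a both at w1.
All branches of the tableau close; one closing branch shown above.

Unsatisfiable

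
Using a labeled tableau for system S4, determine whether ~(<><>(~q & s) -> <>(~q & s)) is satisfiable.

Unsatisfiable

1. ~(<><>(~q & s) -> <>(~q & s)), 0
2. <><>(~q & s), 0
3. ~<>(~q & s), 0
4. ~(~q & s), 0
5. ~s, 0
6. <>(~q & s), 1
7. ~(~q & s), 1
8. ~s, 1
9. ~q & s, 2
10. ~q, 2
11. s, 2
12. ~(~q & s), 2
13. ~s, 2
Accessibility: 0R0, 0R1, 0R2, 1R1, 1R2, 2R2
Branch closes: s and ~s both at 2.
Every branch closes; the branch above is one of them.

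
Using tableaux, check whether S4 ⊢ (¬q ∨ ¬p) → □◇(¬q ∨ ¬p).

No, not valid

Tableau for the negation ¬((¬q ∨ ¬p) → □◇(¬q ∨ ¬p)):
1. ¬((¬q ∨ ¬p) → □◇(¬q ∨ ¬p)), u
2. ¬q ∨ ¬p, u
3. ¬□◇(¬q ∨ ¬p), u
4. ¬p, u
5. ¬◇(¬q ∨ ¬p), v
6. ¬(¬q ∨ ¬p), v
7. q, v
8. p, v
Accessibility: uRu, uRv, vRv
The negation has an open branch (countermodel exists).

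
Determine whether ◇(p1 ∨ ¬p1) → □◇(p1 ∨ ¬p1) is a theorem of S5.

Yes, valid

Tableau for the negation ¬(◇(p1 ∨ ¬p1) → □◇(p1 ∨ ¬p1)):
1. ¬(◇(p1 ∨ ¬p1) → □◇(p1 ∨ ¬p1)), u
2. ◇(p1 ∨ ¬p1), u
3. ¬□◇(p1 ∨ ¬p1), u
4. p1 ∨ ¬p1, v
5. ¬p1, v
6. ¬◇(p1 ∨ ¬p1), w
7. ¬(p1 ∨ ¬p1), u
8. ¬p1, u
9. p1, u
Accessibility: uRu, uRv, uRw, vRu, vRv, vRw, wRu, wRv, wRw
Branch closes: p1 and ¬p1 both at u.
All branches of the negation close; one closing branch shown above.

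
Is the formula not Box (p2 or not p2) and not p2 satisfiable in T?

1. not Box (p2 or not p2) and not p2, w0
2. not Box (p2 or not p2), w0
3. not p2, w0
4. not (p2 or not p2), w1
5. not p2, w1
6. p2, w1
Accessibility: w0Rw0, w0Rw1, w1Rw1
Branch closes: p2 and not p2 both at w1.
(One branch shown.) All branches close.

No, unsatisfiable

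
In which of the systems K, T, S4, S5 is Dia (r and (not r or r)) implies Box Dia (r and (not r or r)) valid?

S5

S5-tableau for the negation not (Dia (r and (not r or r)) implies Box Dia (r and (not r or r))):
1. not (Dia (r and (not r or r)) implies Box Dia (r and (not r or r))), w0
2. Dia (r and (not r or r)), w0
3. not Box Dia (r and (not r or r)), w0
4. r and (not r or r), w1
5. r, w1
6. not r or r, w1
7. not Dia (r and (not r or r)), w2
8. not (r and (not r or r)), w0
9. not (r and (not r or r)), w1
10. not (r and (not r or r)), w2
11. not r, w0
12. not (not r or r), w1
13. not r, w1
Accessibility: w0Rw0, w0Rw1, w0Rw2, w1Rw0, w1Rw1, w1Rw2, w2Rw0, w2Rw1, w2Rw2
Branch closes: r and not r both at w1.
Every branch closes (one shown): valid in S5.
S4-tableau for the negation not (Dia (r and (not r or r)) implies Box Dia (r and (not r or r))):
1. not (Dia (r and (not r or r)) implies Box Dia (r and (not r or r))), w0
2. Dia (r and (not r or r)), w0
3. not Box Dia (r and (not r or r)), w0
4. r and (not r or r), w1
5. r, w1
6. not r or r, w1
7. not Dia (r and (not r or r)), w2
8. not (r and (not r or r)), w2
9. not r, w2
Accessibility: w0Rw0, w0Rw1, w0Rw2, w1Rw1, w2Rw2
Complete open branch: countermodel on an S4-frame, so not valid in S4, nor in K, T (the same frame is also a K-frame and a T-frame).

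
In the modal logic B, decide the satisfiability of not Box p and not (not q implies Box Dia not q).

1. not Box p and not (not q implies Box Dia not q), w0
2. not Box p, w0
3. not (not q implies Box Dia not q), w0
4. not q, w0
5. not Box Dia not q, w0
6. not p, w1
7. not Dia not q, w2
8. q, w0
Accessibility: w0Rw0, w0Rw1, w0Rw2, w1Rw0, w1Rw1, w2Rw0, w2Rw2
Branch closes: q and not q both at w0.
(One branch shown.) All branches close.

Unsatisfiable (every branch closes)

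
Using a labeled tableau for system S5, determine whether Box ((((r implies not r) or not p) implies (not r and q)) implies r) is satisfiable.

Satisfiable (open branch found)

1. Box ((((r implies not r) or not p) implies (not r and q)) implies r), 0
2. (((r implies not r) or not p) implies (not r and q)) implies r, 0
3. r, 0
Accessibility: 0R0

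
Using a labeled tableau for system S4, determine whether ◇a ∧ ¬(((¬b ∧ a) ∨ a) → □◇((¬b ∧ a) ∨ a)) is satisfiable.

Satisfiable (open branch found)

1. ◇a ∧ ¬(((¬b ∧ a) ∨ a) → □◇((¬b ∧ a) ∨ a)), u
2. ◇a, u   [∧-rule on 1]
3. ¬(((¬b ∧ a) ∨ a) → □◇((¬b ∧ a) ∨ a)), u   [∧-rule on 1]
4. (¬b ∧ a) ∨ a, u   [¬→-rule on 3]
5. ¬□◇((¬b ∧ a) ∨ a), u   [¬→-rule on 3]
6. a, u   [∨-rule on 4 (branches; this branch)]
7. a, v   [◇-rule on 2: fresh world v, uRv]
8. ¬◇((¬b ∧ a) ∨ a), w   [¬□-rule on 5: fresh world w, uRw]
9. ¬((¬b ∧ a) ∨ a), w   [¬◇-rule on 8 via wRw]
10. ¬(¬b ∧ a), w   [¬∨-rule on 9]
11. ¬a, w   [¬∨-rule on 9]
Accessibility: uRu, uRv, uRw, vRv, wRw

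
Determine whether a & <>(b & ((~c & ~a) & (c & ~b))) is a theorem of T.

Invalid (countermodel exists)

Tableau for the negation ~(a & <>(b & ((~c & ~a) & (c & ~b)))):
1. ~(a & <>(b & ((~c & ~a) & (c & ~b)))), 0
2. ~<>(b & ((~c & ~a) & (c & ~b))), 0
3. ~(b & ((~c & ~a) & (c & ~b))), 0
4. ~((~c & ~a) & (c & ~b)), 0
5. ~(c & ~b), 0
6. b, 0
Accessibility: 0R0
The negation has an open branch (countermodel exists).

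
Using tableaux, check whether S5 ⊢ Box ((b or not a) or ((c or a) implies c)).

Tableau for the negation not Box ((b or not a) or ((c or a) implies c)):
1. not Box ((b or not a) or ((c or a) implies c)), w0
2. not ((b or not a) or ((c or a) implies c)), w1
3. not (b or not a), w1
4. not ((c or a) implies c), w1
5. not b, w1
6. a, w1
7. c or a, w1
8. not c, w1
Accessibility: w0Rw0, w0Rw1, w1Rw0, w1Rw1
The negation has an open branch (countermodel exists).

No, not valid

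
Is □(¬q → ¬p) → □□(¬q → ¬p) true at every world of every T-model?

No, not valid

Tableau for the negation ¬(□(¬q → ¬p) → □□(¬q → ¬p)):
1. ¬(□(¬q → ¬p) → □□(¬q → ¬p)), w0
2. □(¬q → ¬p), w0   [¬→-rule on 1]
3. ¬□□(¬q → ¬p), w0   [¬→-rule on 1]
4. ¬q → ¬p, w0   [□-rule on 2 via w0Rw0]
5. ¬p, w0   [→-rule on 4 (branches; this branch)]
6. ¬□(¬q → ¬p), w1   [¬□-rule on 3: fresh world w1, w0Rw1]
7. ¬q → ¬p, w1   [□-rule on 2 via w0Rw1]
8. ¬p, w1   [→-rule on 7 (branches; this branch)]
9. ¬(¬q → ¬p), w2   [¬□-rule on 6: fresh world w2, w1Rw2]
10. ¬q, w2   [¬→-rule on 9]
11. p, w2   [¬→-rule on 9]
Accessibility: w0Rw0, w0Rw1, w1Rw1, w1Rw2, w2Rw2
The negation has an open branch (countermodel exists).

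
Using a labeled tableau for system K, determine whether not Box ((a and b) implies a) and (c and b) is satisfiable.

1. not Box ((a and b) implies a) and (c and b), u
2. not Box ((a and b) implies a), u
3. c and b, u
4. c, u
5. b, u
6. not ((a and b) implies a), v
7. a and b, v
8. not a, v
9. a, v
10. b, v
Accessibility: uRv
Branch closes: a and not a both at v.
(One branch shown.) All branches close.

No, unsatisfiable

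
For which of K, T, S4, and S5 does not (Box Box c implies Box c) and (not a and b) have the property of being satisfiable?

K-tableau for the formula:
1. not (Box Box c implies Box c) and (not a and b), w0
2. not (Box Box c implies Box c), w0   [and-rule on 1]
3. not a and b, w0   [and-rule on 1]
4. Box Box c, w0   [neg-implies-rule on 2]
5. not Box c, w0   [neg-implies-rule on 2]
6. not a, w0   [and-rule on 3]
7. b, w0   [and-rule on 3]
8. not c, w1   [neg-Box-rule on 5: fresh world w1, w0Rw1]
9. Box c, w1   [Box-rule on 4 via w0Rw1]
Accessibility: w0Rw1
Complete open branch: satisfiable in K.
T-tableau for the formula:
1. not (Box Box c implies Box c) and (not a and b), w0
2. not (Box Box c implies Box c), w0   [and-rule on 1]
3. not a and b, w0   [and-rule on 1]
4. Box Box c, w0   [neg-implies-rule on 2]
5. not Box c, w0   [neg-implies-rule on 2]
6. not a, w0   [and-rule on 3]
7. b, w0   [and-rule on 3]
8. Box c, w0   [Box-rule on 4 via w0Rw0]
9. c, w0   [Box-rule on 8 via w0Rw0]
10. not c, w1   [neg-Box-rule on 5: fresh world w1, w0Rw1]
11. Box c, w1   [Box-rule on 4 via w0Rw1]
12. c, w1   [Box-rule on 8 via w0Rw1]
Accessibility: w0Rw0, w0Rw1, w1Rw1
Branch closes: c and not c both at w1.
Every branch closes (one shown): unsatisfiable in T, hence also in S4, S5 (every S4/S5-frame is a T-frame).

K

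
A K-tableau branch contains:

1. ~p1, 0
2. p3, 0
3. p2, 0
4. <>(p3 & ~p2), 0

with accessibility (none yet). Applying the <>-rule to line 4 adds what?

a fresh world 1 with 0R1, and p3 & ~p2 at 1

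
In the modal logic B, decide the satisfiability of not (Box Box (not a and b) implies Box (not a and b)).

No, unsatisfiable

1. not (Box Box (not a and b) implies Box (not a and b)), w0
2. Box Box (not a and b), w0   [neg-implies-rule on 1]
3. not Box (not a and b), w0   [neg-implies-rule on 1]
4. Box (not a and b), w0   [Box-rule on 2 via w0Rw0]
5. not a and b, w0   [Box-rule on 4 via w0Rw0]
6. not a, w0   [and-rule on 5]
7. b, w0   [and-rule on 5]
8. not (not a and b), w1   [neg-Box-rule on 3: fresh world w1, w0Rw1]
9. Box (not a and b), w1   [Box-rule on 2 via w0Rw1]
10. not a and b, w1   [Box-rule on 4 via w0Rw1]
11. not a, w1   [and-rule on 10]
12. b, w1   [and-rule on 10]
13. not b, w1   [neg-and-rule on 8 (branches; this branch)]
Accessibility: w0Rw0, w0Rw1, w1Rw0, w1Rw1
Branch closes: b and not b both at w1.
(One branch shown.) All branches close.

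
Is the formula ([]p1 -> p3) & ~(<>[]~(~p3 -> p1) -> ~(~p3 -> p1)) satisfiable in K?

1. ([]p1 -> p3) & ~(<>[]~(~p3 -> p1) -> ~(~p3 -> p1)), u
2. []p1 -> p3, u
3. ~(<>[]~(~p3 -> p1) -> ~(~p3 -> p1)), u
4. <>[]~(~p3 -> p1), u
5. ~p3 -> p1, u
6. p3, u
7. p1, u
8. []~(~p3 -> p1), v
Accessibility: uRv

Satisfiable (open branch found)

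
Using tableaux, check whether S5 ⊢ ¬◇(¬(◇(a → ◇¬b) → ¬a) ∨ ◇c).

Not valid

Tableau for the negation ◇(¬(◇(a → ◇¬b) → ¬a) ∨ ◇c):
1. ◇(¬(◇(a → ◇¬b) → ¬a) ∨ ◇c), w0
2. ¬(◇(a → ◇¬b) → ¬a) ∨ ◇c, w1
3. ◇c, w1
4. c, w2
Accessibility: w0Rw0, w0Rw1, w0Rw2, w1Rw0, w1Rw1, w1Rw2, w2Rw0, w2Rw1, w2Rw2
The negation has an open branch (countermodel exists).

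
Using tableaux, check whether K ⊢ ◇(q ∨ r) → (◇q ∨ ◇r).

Tableau for the negation ¬(◇(q ∨ r) → (◇q ∨ ◇r)):
1. ¬(◇(q ∨ r) → (◇q ∨ ◇r)), 0
2. ◇(q ∨ r), 0
3. ¬(◇q ∨ ◇r), 0
4. ¬◇q, 0
5. ¬◇r, 0
6. q ∨ r, 1
7. ¬q, 1
8. ¬r, 1
9. r, 1
Accessibility: 0R1
Branch closes: r and ¬r both at 1.
Every branch of the negation's tableau closes; the branch above is one of them.

Valid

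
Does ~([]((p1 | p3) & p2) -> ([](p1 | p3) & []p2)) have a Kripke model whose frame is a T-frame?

Unsatisfiable (every branch closes)

1. ~([]((p1 | p3) & p2) -> ([](p1 | p3) & []p2)), 0
2. []((p1 | p3) & p2), 0   [~->-rule on 1]
3. ~([](p1 | p3) & []p2), 0   [~->-rule on 1]
4. (p1 | p3) & p2, 0   [[]-rule on 2 via 0R0]
5. p1 | p3, 0   [&-rule on 4]
6. p2, 0   [&-rule on 4]
7. ~[](p1 | p3), 0   [~&-rule on 3 (branches; this branch)]
8. p3, 0   [|-rule on 5 (branches; this branch)]
9. ~(p1 | p3), 1   [~[]-rule on 7: fresh world 1, 0R1]
10. ~p1, 1   [~|-rule on 9]
11. ~p3, 1   [~|-rule on 9]
12. (p1 | p3) & p2, 1   [[]-rule on 2 via 0R1]
13. p1 | p3, 1   [&-rule on 12]
14. p2, 1   [&-rule on 12]
15. p3, 1   [|-rule on 13 (branches; this branch)]
Accessibility: 0R0, 0R1, 1R1
Branch closes: p3 and ~p3 both at 1.
Every branch closes; the branch above is one of them.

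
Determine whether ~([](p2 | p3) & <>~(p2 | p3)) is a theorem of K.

Tableau for the negation [](p2 | p3) & <>~(p2 | p3):
1. [](p2 | p3) & <>~(p2 | p3), 0
2. [](p2 | p3), 0
3. <>~(p2 | p3), 0
4. ~(p2 | p3), 1
5. ~p2, 1
6. ~p3, 1
7. p2 | p3, 1
8. p3, 1
Accessibility: 0R1
Branch closes: p3 and ~p3 both at 1.
Every branch of the negation's tableau closes; the branch above is one of them.

Valid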